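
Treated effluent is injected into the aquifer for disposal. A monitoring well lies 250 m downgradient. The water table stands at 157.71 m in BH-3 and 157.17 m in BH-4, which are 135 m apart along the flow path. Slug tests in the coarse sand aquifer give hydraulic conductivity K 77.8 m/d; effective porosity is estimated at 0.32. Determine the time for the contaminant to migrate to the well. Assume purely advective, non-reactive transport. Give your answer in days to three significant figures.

Hydraulic gradient i = (157.71 − 157.17) / 135 = 0.54 / 135 = 0.004000
Specific discharge q = 77.8 × 0.004000 = 0.3112 m/d
Average linear velocity = 0.3112 / 0.32 = 0.9725 m/d
t = L / v = 250 / 0.9725 = 257.1 d

257 days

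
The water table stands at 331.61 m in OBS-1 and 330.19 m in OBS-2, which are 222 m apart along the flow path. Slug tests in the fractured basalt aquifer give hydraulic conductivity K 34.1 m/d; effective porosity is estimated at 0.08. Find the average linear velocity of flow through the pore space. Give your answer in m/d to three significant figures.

2.73 m/d

Hydraulic gradient i = (331.61 − 330.19) / 222 = 1.42 / 222 = 0.006396
Specific discharge q = 34.1 × 0.006396 = 0.2181 m/d
v = Ki/n = 34.1·0.006396/0.08 = 2.726 m/d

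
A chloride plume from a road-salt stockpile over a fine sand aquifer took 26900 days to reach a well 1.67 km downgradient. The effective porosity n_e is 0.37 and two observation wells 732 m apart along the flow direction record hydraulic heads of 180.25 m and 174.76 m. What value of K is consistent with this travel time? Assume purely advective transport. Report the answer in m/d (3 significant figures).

Hydraulic gradient i = (180.25 − 174.76) / 732 = 5.49 / 732 = 0.007500
L = 1.67 km = 1670 m
v = L / t = 1670 / 26900 = 0.06208 m/d
K = v · n / i = 0.06208 × 0.37 / 0.007500 = 3.06 m/d

3.06 m/d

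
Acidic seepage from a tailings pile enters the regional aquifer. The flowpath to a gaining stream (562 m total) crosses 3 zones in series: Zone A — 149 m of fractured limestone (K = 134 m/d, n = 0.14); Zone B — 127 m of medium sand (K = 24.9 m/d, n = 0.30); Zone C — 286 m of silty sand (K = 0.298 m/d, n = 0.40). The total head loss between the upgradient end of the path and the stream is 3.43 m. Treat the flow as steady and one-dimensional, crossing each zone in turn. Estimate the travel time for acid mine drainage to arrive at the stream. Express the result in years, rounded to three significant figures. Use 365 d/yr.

134 years

Continuity: the same q passes through each zone, so ΔH = q·Σ(L_j/K_j) — the zones act as resistances in series.
Σ(L/K) = 149/134 + 127/24.9 + 286/0.298 = 1.112 + 5.100 + 959.7 = 965.9 d
q = ΔH / Σ(L/K) = 3.43 / 965.9 = 0.003551 m/d (same in every zone)
Zone A: v = q/n = 0.003551/0.14 = 0.02536 m/d → t_A = 149/0.02536 = 5875 d
Zone B: v = q/n = 0.003551/0.30 = 0.01184 m/d → t_B = 127/0.01184 = 10730 d
Zone C: v = q/n = 0.003551/0.40 = 0.008877 m/d → t_C = 286/0.008877 = 32220 d
Total t = 5875 + 10730 + 32220 = 48820 d
   = 48820 / 365 = 134 yr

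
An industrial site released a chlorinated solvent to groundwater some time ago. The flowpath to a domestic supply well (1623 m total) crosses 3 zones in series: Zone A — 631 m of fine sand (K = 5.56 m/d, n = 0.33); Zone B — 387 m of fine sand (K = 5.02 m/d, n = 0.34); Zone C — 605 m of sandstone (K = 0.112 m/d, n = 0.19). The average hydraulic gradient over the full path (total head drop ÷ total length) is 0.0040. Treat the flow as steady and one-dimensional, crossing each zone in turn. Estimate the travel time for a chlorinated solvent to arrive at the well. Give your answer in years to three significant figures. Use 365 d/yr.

1070 years

Steady 1-D flow in series ⇒ the Darcy flux q is identical in every zone and the zone head losses add (resistances L/K in series).
Σ(L/K) = 631/5.56 + 387/5.02 + 605/0.112 = 113.5 + 77.09 + 5402 = 5592 d
K_eq = L_total / Σ(L/K) = 1623 / 5592 = 0.2902 m/d
q = K_eq · i = 0.2902 × 0.0040 = 0.001161 m/d (same in every zone)
Zone A: v = q/n = 0.001161/0.33 = 0.003518 m/d → t_A = 631/0.003518 = 179400 d
Zone B: v = q/n = 0.001161/0.34 = 0.003414 m/d → t_B = 387/0.003414 = 113300 d
Zone C: v = q/n = 0.001161/0.19 = 0.006110 m/d → t_C = 605/0.006110 = 99020 d
Total t = 179400 + 113300 + 99020 = 391700 d
   = 391700 / 365 = 1070 yr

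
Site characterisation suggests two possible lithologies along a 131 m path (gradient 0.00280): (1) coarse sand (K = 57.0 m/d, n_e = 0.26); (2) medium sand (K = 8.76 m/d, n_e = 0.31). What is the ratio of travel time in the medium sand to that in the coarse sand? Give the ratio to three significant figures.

Unit 1 (coarse sand): v = 57.0×0.0028/0.26 = 0.6138 m/d, t = 131/0.6138 = 213.4 d
Unit 2 (medium sand): v = 8.76×0.0028/0.31 = 0.07912 m/d, t = 131/0.07912 = 1656 d
t(medium sand) / t(coarse sand) = 1656/213.4 = 7.76

7.76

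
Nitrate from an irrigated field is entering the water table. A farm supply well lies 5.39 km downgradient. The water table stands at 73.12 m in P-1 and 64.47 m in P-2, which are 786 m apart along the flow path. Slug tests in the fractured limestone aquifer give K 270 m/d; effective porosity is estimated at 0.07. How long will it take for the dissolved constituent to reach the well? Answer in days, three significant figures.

Hydraulic gradient i = (73.12 − 64.47) / 786 = 8.65 / 786 = 0.01101
Specific discharge q = 270 × 0.01101 = 2.971 m/d
Average linear velocity = 2.971 / 0.07 = 42.45 m/d
L = 5.39 km = 5390 m
t = L / v = 5390 / 42.45 = 127.0 d

127 days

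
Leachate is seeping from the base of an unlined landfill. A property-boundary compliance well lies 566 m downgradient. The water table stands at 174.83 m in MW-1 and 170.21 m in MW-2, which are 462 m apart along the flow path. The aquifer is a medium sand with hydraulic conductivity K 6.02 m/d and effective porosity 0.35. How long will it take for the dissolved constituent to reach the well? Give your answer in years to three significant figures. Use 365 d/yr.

Hydraulic gradient i = (174.83 − 170.21) / 462 = 4.62 / 462 = 0.01000
Darcy flux q = K·i = 6.02 × 0.01000 = 0.06020 m/d
v_s = q/n_e = 0.06020/0.35 = 0.1720 m/d
t = L / v = 566 / 0.1720 = 3291 d
   = 3291 / 365 = 9.02 yr

9.02 years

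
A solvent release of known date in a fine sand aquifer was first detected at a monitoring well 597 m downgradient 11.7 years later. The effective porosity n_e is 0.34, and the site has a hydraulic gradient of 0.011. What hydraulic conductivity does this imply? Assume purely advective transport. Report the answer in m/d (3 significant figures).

4.32 m/d

t = 11.7 years = 4271 d
v = L / t = 597 / 4271 = 0.1398 m/d
K = v · n / i = 0.1398 × 0.34 / 0.011 = 4.32 m/d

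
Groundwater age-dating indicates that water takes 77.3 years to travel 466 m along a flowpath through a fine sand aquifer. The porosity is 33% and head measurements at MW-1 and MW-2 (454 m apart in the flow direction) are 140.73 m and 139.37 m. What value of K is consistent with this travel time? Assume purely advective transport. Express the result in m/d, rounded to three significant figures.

Hydraulic gradient i = (140.73 − 139.37) / 454 = 1.36 / 454 = 0.002996
t = 77.3 years = 28210 d
v = L / t = 466 / 28210 = 0.01652 m/d
K = v · n / i = 0.01652 × 0.33 / 0.002996 = 1.82 m/d

1.82 m/d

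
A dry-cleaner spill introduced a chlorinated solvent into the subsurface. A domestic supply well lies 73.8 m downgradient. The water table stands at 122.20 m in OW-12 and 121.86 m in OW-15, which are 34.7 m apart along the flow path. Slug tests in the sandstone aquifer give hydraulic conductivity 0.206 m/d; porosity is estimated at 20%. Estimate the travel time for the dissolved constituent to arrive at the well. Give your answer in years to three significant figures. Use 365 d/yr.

20.0 years

Hydraulic gradient i = (122.20 − 121.86) / 34.7 = 0.34 / 34.7 = 0.009798
Specific discharge q = 0.206 × 0.009798 = 0.002018 m/d
Average linear velocity = 0.002018 / 0.20 = 0.01009 m/d
t = L / v = 73.8 / 0.01009 = 7313 d
   = 7313 / 365 = 20.0 yr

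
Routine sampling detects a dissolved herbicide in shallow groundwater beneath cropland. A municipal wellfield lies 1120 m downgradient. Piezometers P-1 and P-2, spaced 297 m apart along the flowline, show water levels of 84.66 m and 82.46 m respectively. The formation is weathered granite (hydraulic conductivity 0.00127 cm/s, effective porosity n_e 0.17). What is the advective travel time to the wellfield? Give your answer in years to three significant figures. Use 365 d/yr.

64.2 years

Hydraulic gradient i = (84.66 − 82.46) / 297 = 2.20 / 297 = 0.007407
K = 0.00127 cm/s × 864 = 1.097 m/d
Darcy flux q = K·i = 1.097 × 0.007407 = 0.008128 m/d
Seepage velocity v = q / n = 0.008128 / 0.17 = 0.04781 m/d
t = L / v = 1120 / 0.04781 = 23430 d
   = 23430 / 365 = 64.2 yr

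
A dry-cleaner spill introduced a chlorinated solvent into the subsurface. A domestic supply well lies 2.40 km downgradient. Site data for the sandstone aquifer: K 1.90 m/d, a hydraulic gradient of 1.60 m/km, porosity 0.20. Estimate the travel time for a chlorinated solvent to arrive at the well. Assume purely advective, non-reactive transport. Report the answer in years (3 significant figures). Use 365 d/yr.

433 years

q = Ki = 1.90 × 0.0016 = 0.003040 m/d
v = Ki/n = 1.90·0.0016/0.20 = 0.01520 m/d
L = 2.40 km = 2400 m
t = L / v = 2400 / 0.01520 = 157900 d
   = 157900 / 365 = 433 yr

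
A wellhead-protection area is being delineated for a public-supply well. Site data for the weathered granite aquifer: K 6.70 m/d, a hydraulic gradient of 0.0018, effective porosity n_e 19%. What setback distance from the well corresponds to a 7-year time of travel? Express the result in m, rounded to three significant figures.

q = Ki = 6.70 × 0.0018 = 0.01206 m/d
Seepage velocity v = q / n = 0.01206 / 0.19 = 0.06347 m/d
T = 7 yr × 365 = 2555 d
L = v × T = 0.06347 × 2555 = 162.2 m

162 m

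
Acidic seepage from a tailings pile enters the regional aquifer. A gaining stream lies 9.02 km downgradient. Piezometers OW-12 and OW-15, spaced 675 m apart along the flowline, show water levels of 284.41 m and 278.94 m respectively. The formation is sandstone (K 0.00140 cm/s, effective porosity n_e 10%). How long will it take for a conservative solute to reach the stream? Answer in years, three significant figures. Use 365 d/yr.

252 years

Hydraulic gradient i = (284.41 − 278.94) / 675 = 5.47 / 675 = 0.008104
K = 0.00140 cm/s × 864 = 1.210 m/d
Specific discharge q = 1.210 × 0.008104 = 0.009802 m/d
v_s = q/n_e = 0.009802/0.10 = 0.09802 m/d
L = 9.02 km = 9020 m
t = L / v = 9020 / 0.09802 = 92020 d
   = 92020 / 365 = 252 yr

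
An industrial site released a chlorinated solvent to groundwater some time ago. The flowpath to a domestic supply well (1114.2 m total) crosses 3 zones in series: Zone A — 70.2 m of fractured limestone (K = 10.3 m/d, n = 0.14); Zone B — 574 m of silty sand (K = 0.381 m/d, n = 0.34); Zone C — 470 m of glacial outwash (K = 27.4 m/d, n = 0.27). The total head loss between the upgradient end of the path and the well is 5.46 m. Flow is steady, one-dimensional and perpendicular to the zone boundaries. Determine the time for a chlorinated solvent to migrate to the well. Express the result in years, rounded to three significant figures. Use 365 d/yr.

Continuity: the same q passes through each zone, so ΔH = q·Σ(L_j/K_j) — the zones act as resistances in series.
Σ(L/K) = 70.2/10.3 + 574/0.381 + 470/27.4 = 6.816 + 1507 + 17.15 = 1531 d
q = ΔH / Σ(L/K) = 5.46 / 1531 = 0.003567 m/d (same in every zone)
Zone A: v = q/n = 0.003567/0.14 = 0.02548 m/d → t_A = 70.2/0.02548 = 2755 d
Zone B: v = q/n = 0.003567/0.34 = 0.01049 m/d → t_B = 574/0.01049 = 54710 d
Zone C: v = q/n = 0.003567/0.27 = 0.01321 m/d → t_C = 470/0.01321 = 35570 d
Total t = 2755 + 54710 + 35570 = 93030 d
   = 93030 / 365 = 255 yr

255 years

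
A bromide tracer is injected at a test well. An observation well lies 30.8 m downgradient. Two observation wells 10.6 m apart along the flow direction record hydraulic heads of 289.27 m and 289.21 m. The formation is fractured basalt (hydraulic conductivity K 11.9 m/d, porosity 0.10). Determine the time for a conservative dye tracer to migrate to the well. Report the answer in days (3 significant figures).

Hydraulic gradient i = (289.27 − 289.21) / 10.6 = 0.06 / 10.6 = 0.005660
q = Ki = 11.9 × 0.005660 = 0.06736 m/d
Seepage velocity v = q / n = 0.06736 / 0.10 = 0.6736 m/d
t = L / v = 30.8 / 0.6736 = 45.73 d

45.7 days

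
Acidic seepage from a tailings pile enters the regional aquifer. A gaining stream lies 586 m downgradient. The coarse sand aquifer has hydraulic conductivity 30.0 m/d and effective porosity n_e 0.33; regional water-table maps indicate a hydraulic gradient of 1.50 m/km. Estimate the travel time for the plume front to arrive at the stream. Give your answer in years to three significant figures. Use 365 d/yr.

11.8 years

Darcy flux q = K·i = 30.0 × 0.0015 = 0.04500 m/d
Seepage velocity v = q / n = 0.04500 / 0.33 = 0.1364 m/d
t = L / v = 586 / 0.1364 = 4297 d
   = 4297 / 365 = 11.8 yr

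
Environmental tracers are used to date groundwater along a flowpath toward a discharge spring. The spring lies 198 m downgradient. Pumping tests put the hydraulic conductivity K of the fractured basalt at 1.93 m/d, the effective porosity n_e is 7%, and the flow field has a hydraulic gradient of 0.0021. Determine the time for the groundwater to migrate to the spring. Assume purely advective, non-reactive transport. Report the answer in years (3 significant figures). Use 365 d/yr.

Darcy flux q = K·i = 1.93 × 0.0021 = 0.004053 m/d
v = Ki/n = 1.93·0.0021/0.07 = 0.05790 m/d
t = L / v = 198 / 0.05790 = 3420 d
   = 3420 / 365 = 9.37 yr

9.37 years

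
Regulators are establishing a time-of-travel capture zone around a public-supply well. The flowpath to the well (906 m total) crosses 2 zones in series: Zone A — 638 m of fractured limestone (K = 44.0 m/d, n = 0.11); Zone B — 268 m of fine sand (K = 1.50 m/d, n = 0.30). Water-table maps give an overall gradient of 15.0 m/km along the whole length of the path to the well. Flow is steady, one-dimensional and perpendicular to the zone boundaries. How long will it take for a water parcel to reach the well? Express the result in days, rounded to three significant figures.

2140 days

Continuity: the same q passes through each zone, so ΔH = q·Σ(L_j/K_j) — the zones act as resistances in series.
Σ(L/K) = 638/44.0 + 268/1.50 = 14.50 + 178.7 = 193.2 d
K_eq = L_total / Σ(L/K) = 906 / 193.2 = 4.690 m/d
q = K_eq · i = 4.690 × 0.015 = 0.07035 m/d (same in every zone)
Zone A: v = q/n = 0.07035/0.11 = 0.6396 m/d → t_A = 638/0.6396 = 997.5 d
Zone B: v = q/n = 0.07035/0.30 = 0.2345 m/d → t_B = 268/0.2345 = 1143 d
Total t = 997.5 + 1143 = 2140 d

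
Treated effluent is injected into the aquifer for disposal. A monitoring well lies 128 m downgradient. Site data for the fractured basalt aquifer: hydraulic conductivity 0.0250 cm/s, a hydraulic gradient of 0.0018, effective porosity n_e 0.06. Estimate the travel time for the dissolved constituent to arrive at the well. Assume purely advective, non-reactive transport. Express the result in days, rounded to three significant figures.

K = 0.0250 cm/s × 864 = 21.60 m/d
Specific discharge q = 21.60 × 0.0018 = 0.03888 m/d
Average linear velocity = 0.03888 / 0.06 = 0.6480 m/d
t = L / v = 128 / 0.6480 = 197.5 d

198 days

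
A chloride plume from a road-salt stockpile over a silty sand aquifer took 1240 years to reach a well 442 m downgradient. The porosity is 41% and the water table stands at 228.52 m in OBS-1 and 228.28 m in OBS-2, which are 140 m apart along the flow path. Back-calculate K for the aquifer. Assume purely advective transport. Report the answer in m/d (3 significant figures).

0.234 m/d

Hydraulic gradient i = (228.52 − 228.28) / 140 = 0.24 / 140 = 0.001714
t = 1240 years = 452600 d
v = L / t = 442 / 452600 = 9.766e-4 m/d
K = v · n / i = 9.766e-4 × 0.41 / 0.001714 = 0.234 m/d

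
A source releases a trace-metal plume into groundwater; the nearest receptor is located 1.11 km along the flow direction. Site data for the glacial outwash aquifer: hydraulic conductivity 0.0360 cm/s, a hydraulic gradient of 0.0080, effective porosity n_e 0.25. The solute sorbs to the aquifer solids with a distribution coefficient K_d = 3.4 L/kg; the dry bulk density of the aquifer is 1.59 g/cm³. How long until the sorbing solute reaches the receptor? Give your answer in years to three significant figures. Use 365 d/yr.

K = 0.0360 cm/s × 864 = 31.10 m/d
Specific discharge q = 31.10 × 0.0080 = 0.2488 m/d
v = Ki/n = 31.10·0.0080/0.25 = 0.9953 m/d
Retardation R = 1 + ρ_b·K_d/n = 1 + 1.59×3.4/0.25 = 22.62
Contaminant velocity v_c = v/R = 0.9953/22.62 = 0.04399 m/d
L = 1.11 km = 1110 m
t = L/v_c = 1110/0.04399 = 25230 d
   = 25230/365 = 69.1 yr

69.1 years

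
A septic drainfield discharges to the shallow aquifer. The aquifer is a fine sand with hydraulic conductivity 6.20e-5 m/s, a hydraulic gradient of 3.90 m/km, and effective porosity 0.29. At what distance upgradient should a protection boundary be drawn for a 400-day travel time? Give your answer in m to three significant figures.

28.8 m

K = 6.20e-5 m/s × 86400 s/d = 5.357 m/d
q = Ki = 5.357 × 0.0039 = 0.02089 m/d
v_s = q/n_e = 0.02089/0.29 = 0.07204 m/d
L = v × T = 0.07204 × 400 = 28.82 m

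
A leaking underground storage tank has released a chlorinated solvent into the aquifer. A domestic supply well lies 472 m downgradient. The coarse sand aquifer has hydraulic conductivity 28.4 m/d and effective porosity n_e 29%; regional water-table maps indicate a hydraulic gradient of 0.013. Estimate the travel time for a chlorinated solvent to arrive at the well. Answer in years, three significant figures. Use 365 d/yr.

1.02 years

q = Ki = 28.4 × 0.013 = 0.3692 m/d
v_s = q/n_e = 0.3692/0.29 = 1.273 m/d
t = L / v = 472 / 1.273 = 370.7 d
   = 370.7 / 365 = 1.02 yr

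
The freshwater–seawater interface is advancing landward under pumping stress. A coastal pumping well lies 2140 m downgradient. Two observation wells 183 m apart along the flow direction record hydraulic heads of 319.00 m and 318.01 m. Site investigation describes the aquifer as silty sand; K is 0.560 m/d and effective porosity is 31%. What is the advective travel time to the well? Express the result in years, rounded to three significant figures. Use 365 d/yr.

Hydraulic gradient i = (319.00 − 318.01) / 183 = 0.99 / 183 = 0.005410
Specific discharge q = 0.560 × 0.005410 = 0.003030 m/d
v = Ki/n = 0.560·0.005410/0.31 = 0.009773 m/d
t = L / v = 2140 / 0.009773 = 219000 d
   = 219000 / 365 = 600 yr

600 years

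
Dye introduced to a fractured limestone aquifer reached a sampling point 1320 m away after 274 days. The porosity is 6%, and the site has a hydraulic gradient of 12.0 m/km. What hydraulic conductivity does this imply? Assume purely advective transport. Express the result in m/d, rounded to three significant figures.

v = L / t = 1320 / 274 = 4.818 m/d
K = v · n / i = 4.818 × 0.06 / 0.012 = 24.1 m/d

24.1 m/d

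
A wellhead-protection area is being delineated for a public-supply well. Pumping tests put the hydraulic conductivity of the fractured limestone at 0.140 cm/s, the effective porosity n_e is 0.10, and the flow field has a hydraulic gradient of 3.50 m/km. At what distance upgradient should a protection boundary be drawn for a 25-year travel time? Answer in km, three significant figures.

38.6 km

K = 0.140 cm/s × 864 = 121.0 m/d
q = Ki = 121.0 × 0.0035 = 0.4234 m/d
v = Ki/n = 121.0·0.0035/0.10 = 4.234 m/d
T = 25 yr × 365 = 9125 d
L = v × T = 4.234 × 9125 = 38630 m
   = 38.6 km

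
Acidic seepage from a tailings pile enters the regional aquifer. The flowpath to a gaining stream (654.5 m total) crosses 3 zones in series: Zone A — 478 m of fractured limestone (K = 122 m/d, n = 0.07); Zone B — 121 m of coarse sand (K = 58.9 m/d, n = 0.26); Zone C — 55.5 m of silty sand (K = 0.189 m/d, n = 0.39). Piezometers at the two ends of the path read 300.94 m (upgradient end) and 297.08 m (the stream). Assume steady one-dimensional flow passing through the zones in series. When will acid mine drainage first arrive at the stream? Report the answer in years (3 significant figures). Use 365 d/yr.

18.4 years

Total head drop ΔH = 300.94 − 297.08 = 3.86 m
Continuity: the same q passes through each zone, so ΔH = q·Σ(L_j/K_j) — the zones act as resistances in series.
Σ(L/K) = 478/122 + 121/58.9 + 55.5/0.189 = 3.918 + 2.054 + 293.7 = 299.6 d
q = ΔH / Σ(L/K) = 3.86 / 299.6 = 0.01288 m/d (same in every zone)
Zone A: v = q/n = 0.01288/0.07 = 0.1840 m/d → t_A = 478/0.1840 = 2597 d
Zone B: v = q/n = 0.01288/0.26 = 0.04955 m/d → t_B = 121/0.04955 = 2442 d
Zone C: v = q/n = 0.01288/0.39 = 0.03303 m/d → t_C = 55.5/0.03303 = 1680 d
Total t = 2597 + 2442 + 1680 = 6719 d
   = 6719 / 365 = 18.4 yr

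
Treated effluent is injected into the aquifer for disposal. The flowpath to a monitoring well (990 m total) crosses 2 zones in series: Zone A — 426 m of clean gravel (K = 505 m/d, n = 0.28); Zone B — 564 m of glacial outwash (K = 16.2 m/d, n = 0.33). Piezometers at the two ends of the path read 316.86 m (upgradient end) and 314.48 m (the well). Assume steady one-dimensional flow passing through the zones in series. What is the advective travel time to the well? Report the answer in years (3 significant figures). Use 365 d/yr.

12.5 years

Total head drop ΔH = 316.86 − 314.48 = 2.38 m
Continuity: the same q passes through each zone, so ΔH = q·Σ(L_j/K_j) — the zones act as resistances in series.
Σ(L/K) = 426/505 + 564/16.2 = 0.8436 + 34.81 = 35.66 d
q = ΔH / Σ(L/K) = 2.38 / 35.66 = 0.06674 m/d (same in every zone)
Zone A: v = q/n = 0.06674/0.28 = 0.2384 m/d → t_A = 426/0.2384 = 1787 d
Zone B: v = q/n = 0.06674/0.33 = 0.2023 m/d → t_B = 564/0.2023 = 2789 d
Total t = 1787 + 2789 = 4576 d
   = 4576 / 365 = 12.5 yr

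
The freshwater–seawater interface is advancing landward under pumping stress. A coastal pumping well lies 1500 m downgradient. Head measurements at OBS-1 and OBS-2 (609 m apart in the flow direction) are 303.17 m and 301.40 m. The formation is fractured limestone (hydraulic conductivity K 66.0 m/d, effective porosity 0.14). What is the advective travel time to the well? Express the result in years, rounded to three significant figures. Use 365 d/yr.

3.00 years

Hydraulic gradient i = (303.17 − 301.40) / 609 = 1.77 / 609 = 0.002906
Specific discharge q = 66.0 × 0.002906 = 0.1918 m/d
Seepage velocity v = q / n = 0.1918 / 0.14 = 1.370 m/d
t = L / v = 1500 / 1.370 = 1095 d
   = 1095 / 365 = 3.00 yr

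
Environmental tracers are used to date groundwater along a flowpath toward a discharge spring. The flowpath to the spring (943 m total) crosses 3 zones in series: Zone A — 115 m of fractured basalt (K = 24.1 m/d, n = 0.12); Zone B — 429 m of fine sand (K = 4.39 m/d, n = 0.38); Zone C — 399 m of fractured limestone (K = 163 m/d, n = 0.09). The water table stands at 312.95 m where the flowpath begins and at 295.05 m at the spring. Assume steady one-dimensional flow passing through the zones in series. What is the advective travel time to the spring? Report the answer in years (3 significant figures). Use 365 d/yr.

3.42 years

Total head drop ΔH = 312.95 − 295.05 = 17.90 m
Steady 1-D flow in series ⇒ the Darcy flux q is identical in every zone and the zone head losses add (resistances L/K in series).
Σ(L/K) = 115/24.1 + 429/4.39 + 399/163 = 4.772 + 97.72 + 2.448 = 104.9 d
q = ΔH / Σ(L/K) = 17.90 / 104.9 = 0.1706 m/d (same in every zone)
Zone A: v = q/n = 0.1706/0.12 = 1.421 m/d → t_A = 115/1.421 = 80.90 d
Zone B: v = q/n = 0.1706/0.38 = 0.4489 m/d → t_B = 429/0.4489 = 955.7 d
Zone C: v = q/n = 0.1706/0.09 = 1.895 m/d → t_C = 399/1.895 = 210.5 d
Total t = 80.90 + 955.7 + 210.5 = 1247 d
   = 1247 / 365 = 3.42 yr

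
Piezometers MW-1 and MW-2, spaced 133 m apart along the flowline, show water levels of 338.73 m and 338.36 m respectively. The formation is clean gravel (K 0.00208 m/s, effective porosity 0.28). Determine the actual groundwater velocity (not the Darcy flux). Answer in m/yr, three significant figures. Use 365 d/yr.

652 m/yr

Hydraulic gradient i = (338.73 − 338.36) / 133 = 0.37 / 133 = 0.002782
K = 0.00208 m/s × 86400 s/d = 179.7 m/d
q = Ki = 179.7 × 0.002782 = 0.5000 m/d
Average linear velocity = 0.5000 / 0.28 = 1.786 m/d
   = 1.786 × 365 = 652 m/yr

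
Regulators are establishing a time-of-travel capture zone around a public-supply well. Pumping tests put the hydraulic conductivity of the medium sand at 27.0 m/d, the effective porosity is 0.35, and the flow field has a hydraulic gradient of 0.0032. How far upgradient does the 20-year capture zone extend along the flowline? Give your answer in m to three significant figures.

q = Ki = 27.0 × 0.0032 = 0.08640 m/d
v_s = q/n_e = 0.08640/0.35 = 0.2469 m/d
T = 20 yr × 365 = 7300 d
L = v × T = 0.2469 × 7300 = 1802 m

1800 m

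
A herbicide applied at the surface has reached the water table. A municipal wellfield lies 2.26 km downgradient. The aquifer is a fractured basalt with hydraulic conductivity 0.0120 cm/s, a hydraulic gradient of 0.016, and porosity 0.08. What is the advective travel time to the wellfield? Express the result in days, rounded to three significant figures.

K = 0.0120 cm/s × 864 = 10.37 m/d
Darcy flux q = K·i = 10.37 × 0.016 = 0.1659 m/d
v_s = q/n_e = 0.1659/0.08 = 2.074 m/d
L = 2.26 km = 2260 m
t = L / v = 2260 / 2.074 = 1090 d

1090 days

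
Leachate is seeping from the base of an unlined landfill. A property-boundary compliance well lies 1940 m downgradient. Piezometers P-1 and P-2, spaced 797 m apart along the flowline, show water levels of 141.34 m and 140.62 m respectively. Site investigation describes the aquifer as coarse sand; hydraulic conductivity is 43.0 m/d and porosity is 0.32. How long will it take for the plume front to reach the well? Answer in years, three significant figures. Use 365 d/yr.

43.8 years

Hydraulic gradient i = (141.34 − 140.62) / 797 = 0.72 / 797 = 9.034e-4
Darcy flux q = K·i = 43.0 × 9.034e-4 = 0.03885 m/d
Average linear velocity = 0.03885 / 0.32 = 0.1214 m/d
t = L / v = 1940 / 0.1214 = 15980 d
   = 15980 / 365 = 43.8 yr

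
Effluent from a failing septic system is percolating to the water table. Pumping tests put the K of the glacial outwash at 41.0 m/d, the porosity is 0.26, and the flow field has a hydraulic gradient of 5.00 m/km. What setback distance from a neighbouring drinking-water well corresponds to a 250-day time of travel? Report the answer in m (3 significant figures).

197 m

Specific discharge q = 41.0 × 0.0050 = 0.2050 m/d
v = Ki/n = 41.0·0.0050/0.26 = 0.7885 m/d
L = v × T = 0.7885 × 250 = 197.1 m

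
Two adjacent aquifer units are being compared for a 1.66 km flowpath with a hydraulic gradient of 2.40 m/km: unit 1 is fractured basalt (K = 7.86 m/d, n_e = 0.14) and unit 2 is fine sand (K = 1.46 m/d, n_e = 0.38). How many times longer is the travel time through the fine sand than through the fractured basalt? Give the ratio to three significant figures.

14.6

Unit 1 (fractured basalt): v = 7.86×0.0024/0.14 = 0.1347 m/d, t = 1660/0.1347 = 12320 d
Unit 2 (fine sand): v = 1.46×0.0024/0.38 = 0.009221 m/d, t = 1660/0.009221 = 180000 d
t(fine sand) / t(fractured basalt) = 180000/12320 = 14.6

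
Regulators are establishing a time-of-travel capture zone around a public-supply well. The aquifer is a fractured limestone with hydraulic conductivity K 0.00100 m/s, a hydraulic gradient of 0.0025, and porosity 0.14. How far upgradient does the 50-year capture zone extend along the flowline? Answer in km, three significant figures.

K = 0.00100 m/s × 86400 s/d = 86.40 m/d
q = Ki = 86.40 × 0.0025 = 0.2160 m/d
Seepage velocity v = q / n = 0.2160 / 0.14 = 1.543 m/d
T = 50 yr × 365 = 18250 d
L = v × T = 1.543 × 18250 = 28160 m
   = 28.2 km

28.2 km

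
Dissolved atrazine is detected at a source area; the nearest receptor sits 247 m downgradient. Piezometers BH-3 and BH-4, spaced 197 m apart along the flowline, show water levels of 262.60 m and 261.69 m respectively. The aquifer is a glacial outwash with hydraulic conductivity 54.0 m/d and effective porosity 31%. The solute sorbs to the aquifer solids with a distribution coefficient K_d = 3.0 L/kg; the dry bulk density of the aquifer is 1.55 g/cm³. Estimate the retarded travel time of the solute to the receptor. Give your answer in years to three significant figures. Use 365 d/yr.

Hydraulic gradient i = (262.60 − 261.69) / 197 = 0.91 / 197 = 0.004619
Specific discharge q = 54.0 × 0.004619 = 0.2494 m/d
v_s = q/n_e = 0.2494/0.31 = 0.8047 m/d
Retardation R = 1 + ρ_b·K_d/n = 1 + 1.55×3.0/0.31 = 16.00
Contaminant velocity v_c = v/R = 0.8047/16.00 = 0.05029 m/d
t = L/v_c = 247/0.05029 = 4911 d
   = 4911/365 = 13.5 yr

13.5 years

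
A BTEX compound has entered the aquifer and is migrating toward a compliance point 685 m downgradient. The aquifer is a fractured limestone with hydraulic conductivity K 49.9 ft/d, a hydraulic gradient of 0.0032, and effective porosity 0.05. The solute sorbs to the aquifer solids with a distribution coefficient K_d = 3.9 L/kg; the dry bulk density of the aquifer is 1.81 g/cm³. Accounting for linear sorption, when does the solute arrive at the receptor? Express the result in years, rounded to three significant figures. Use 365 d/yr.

274 years

K = 49.9 ft/d × 0.3048 = 15.21 m/d
q = Ki = 15.21 × 0.0032 = 0.04867 m/d
v_s = q/n_e = 0.04867/0.05 = 0.9734 m/d
Retardation R = 1 + ρ_b·K_d/n = 1 + 1.81×3.9/0.05 = 142.2
Contaminant velocity v_c = v/R = 0.9734/142.2 = 0.006846 m/d
t = L/v_c = 685/0.006846 = 100100 d
   = 100100/365 = 274 yr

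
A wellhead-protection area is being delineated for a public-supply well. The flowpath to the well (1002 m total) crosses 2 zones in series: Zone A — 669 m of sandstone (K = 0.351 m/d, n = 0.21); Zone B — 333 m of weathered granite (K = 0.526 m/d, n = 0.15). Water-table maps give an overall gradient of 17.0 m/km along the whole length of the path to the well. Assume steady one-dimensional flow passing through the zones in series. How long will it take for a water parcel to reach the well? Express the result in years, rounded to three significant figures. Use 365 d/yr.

Steady 1-D flow in series ⇒ the Darcy flux q is identical in every zone and the zone head losses add (resistances L/K in series).
Σ(L/K) = 669/0.351 + 333/0.526 = 1906 + 633.1 = 2539 d
K_eq = L_total / Σ(L/K) = 1002 / 2539 = 0.3946 m/d
q = K_eq · i = 0.3946 × 0.017 = 0.006709 m/d (same in every zone)
Zone A: v = q/n = 0.006709/0.21 = 0.03195 m/d → t_A = 669/0.03195 = 20940 d
Zone B: v = q/n = 0.006709/0.15 = 0.04473 m/d → t_B = 333/0.04473 = 7445 d
Total t = 20940 + 7445 = 28390 d
   = 28390 / 365 = 77.8 yr

77.8 years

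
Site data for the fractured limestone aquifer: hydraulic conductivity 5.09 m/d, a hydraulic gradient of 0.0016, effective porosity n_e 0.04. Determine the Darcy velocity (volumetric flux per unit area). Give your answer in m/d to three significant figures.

Darcy flux q = K·i = 5.09 × 0.0016 = 0.008144 m/d

0.00814 m/d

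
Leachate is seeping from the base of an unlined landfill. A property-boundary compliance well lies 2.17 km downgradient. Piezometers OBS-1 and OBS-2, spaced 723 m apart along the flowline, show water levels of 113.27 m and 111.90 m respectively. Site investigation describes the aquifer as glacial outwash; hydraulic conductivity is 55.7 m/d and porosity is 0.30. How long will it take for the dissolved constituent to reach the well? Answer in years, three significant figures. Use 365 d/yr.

Hydraulic gradient i = (113.27 − 111.90) / 723 = 1.37 / 723 = 0.001895
Specific discharge q = 55.7 × 0.001895 = 0.1055 m/d
Seepage velocity v = q / n = 0.1055 / 0.30 = 0.3518 m/d
L = 2.17 km = 2170 m
t = L / v = 2170 / 0.3518 = 6168 d
   = 6168 / 365 = 16.9 yr

16.9 years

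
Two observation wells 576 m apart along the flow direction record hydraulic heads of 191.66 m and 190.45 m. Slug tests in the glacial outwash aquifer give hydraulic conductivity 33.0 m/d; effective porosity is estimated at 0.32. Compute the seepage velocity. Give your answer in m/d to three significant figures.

Hydraulic gradient i = (191.66 − 190.45) / 576 = 1.21 / 576 = 0.002101
q = Ki = 33.0 × 0.002101 = 0.06932 m/d
v_s = q/n_e = 0.06932/0.32 = 0.2166 m/d

0.217 m/d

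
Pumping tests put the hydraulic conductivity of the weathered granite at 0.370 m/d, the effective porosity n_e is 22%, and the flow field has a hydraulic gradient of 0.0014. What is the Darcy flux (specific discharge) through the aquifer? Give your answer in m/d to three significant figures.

5.18e-4 m/d

Darcy flux q = K·i = 0.370 × 0.0014 = 5.180e-4 m/d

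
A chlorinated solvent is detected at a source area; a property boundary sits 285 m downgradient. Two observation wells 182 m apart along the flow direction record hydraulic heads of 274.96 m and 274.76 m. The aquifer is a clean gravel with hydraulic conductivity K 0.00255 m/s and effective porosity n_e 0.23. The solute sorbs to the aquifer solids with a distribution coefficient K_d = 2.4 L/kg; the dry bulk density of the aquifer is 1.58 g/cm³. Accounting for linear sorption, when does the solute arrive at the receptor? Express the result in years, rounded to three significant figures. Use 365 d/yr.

Hydraulic gradient i = (274.96 − 274.76) / 182 = 0.20 / 182 = 0.001099
K = 0.00255 m/s × 86400 s/d = 220.3 m/d
Specific discharge q = 220.3 × 0.001099 = 0.2421 m/d
v_s = q/n_e = 0.2421/0.23 = 1.053 m/d
Retardation R = 1 + ρ_b·K_d/n = 1 + 1.58×2.4/0.23 = 17.49
Contaminant velocity v_c = v/R = 1.053/17.49 = 0.06020 m/d
t = L/v_c = 285/0.06020 = 4735 d
   = 4735/365 = 13.0 yr

13.0 years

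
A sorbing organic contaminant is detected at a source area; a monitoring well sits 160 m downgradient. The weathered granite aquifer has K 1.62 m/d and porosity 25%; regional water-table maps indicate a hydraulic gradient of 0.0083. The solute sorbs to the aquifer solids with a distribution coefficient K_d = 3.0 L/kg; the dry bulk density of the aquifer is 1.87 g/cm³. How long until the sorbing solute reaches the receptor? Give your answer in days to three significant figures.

69700 days

Specific discharge q = 1.62 × 0.0083 = 0.01345 m/d
Average linear velocity = 0.01345 / 0.25 = 0.05378 m/d
Retardation R = 1 + ρ_b·K_d/n = 1 + 1.87×3.0/0.25 = 23.44
Contaminant velocity v_c = v/R = 0.05378/23.44 = 0.002295 m/d
t = L/v_c = 160/0.002295 = 69730 d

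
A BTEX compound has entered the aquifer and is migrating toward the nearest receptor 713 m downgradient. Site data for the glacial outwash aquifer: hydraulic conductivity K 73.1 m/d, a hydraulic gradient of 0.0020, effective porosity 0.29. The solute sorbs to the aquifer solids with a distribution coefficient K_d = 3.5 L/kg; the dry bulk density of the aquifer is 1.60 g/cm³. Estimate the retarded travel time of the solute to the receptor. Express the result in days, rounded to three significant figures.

q = Ki = 73.1 × 0.0020 = 0.1462 m/d
v_s = q/n_e = 0.1462/0.29 = 0.5041 m/d
Retardation R = 1 + ρ_b·K_d/n = 1 + 1.60×3.5/0.29 = 20.31
Contaminant velocity v_c = v/R = 0.5041/20.31 = 0.02482 m/d
t = L/v_c = 713/0.02482 = 28720 d

28700 days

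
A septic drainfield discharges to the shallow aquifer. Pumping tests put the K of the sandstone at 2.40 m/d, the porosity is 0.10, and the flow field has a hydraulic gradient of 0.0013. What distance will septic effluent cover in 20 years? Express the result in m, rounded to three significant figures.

228 m

Darcy flux q = K·i = 2.40 × 0.0013 = 0.003120 m/d
Seepage velocity v = q / n = 0.003120 / 0.10 = 0.03120 m/d
T = 20 yr × 365 = 7300 d
L = v × T = 0.03120 × 7300 = 227.8 m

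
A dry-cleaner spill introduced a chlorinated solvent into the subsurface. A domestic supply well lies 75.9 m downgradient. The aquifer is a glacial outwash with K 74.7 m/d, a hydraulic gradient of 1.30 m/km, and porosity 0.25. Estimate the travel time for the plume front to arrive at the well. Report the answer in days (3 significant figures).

195 days

Darcy flux q = K·i = 74.7 × 0.0013 = 0.09711 m/d
v_s = q/n_e = 0.09711/0.25 = 0.3884 m/d
t = L / v = 75.9 / 0.3884 = 195.4 d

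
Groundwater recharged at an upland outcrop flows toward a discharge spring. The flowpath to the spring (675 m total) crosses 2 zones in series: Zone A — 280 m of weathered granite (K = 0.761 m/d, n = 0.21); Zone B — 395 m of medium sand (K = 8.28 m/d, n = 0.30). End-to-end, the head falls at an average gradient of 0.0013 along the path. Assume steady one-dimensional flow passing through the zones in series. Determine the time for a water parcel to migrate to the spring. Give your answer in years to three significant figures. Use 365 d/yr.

230 years

Continuity: the same q passes through each zone, so ΔH = q·Σ(L_j/K_j) — the zones act as resistances in series.
Σ(L/K) = 280/0.761 + 395/8.28 = 367.9 + 47.71 = 415.6 d
K_eq = L_total / Σ(L/K) = 675 / 415.6 = 1.624 m/d
q = K_eq · i = 1.624 × 0.0013 = 0.002111 m/d (same in every zone)
Zone A: v = q/n = 0.002111/0.21 = 0.01005 m/d → t_A = 280/0.01005 = 27850 d
Zone B: v = q/n = 0.002111/0.30 = 0.007037 m/d → t_B = 395/0.007037 = 56130 d
Total t = 27850 + 56130 = 83980 d
   = 83980 / 365 = 230 yr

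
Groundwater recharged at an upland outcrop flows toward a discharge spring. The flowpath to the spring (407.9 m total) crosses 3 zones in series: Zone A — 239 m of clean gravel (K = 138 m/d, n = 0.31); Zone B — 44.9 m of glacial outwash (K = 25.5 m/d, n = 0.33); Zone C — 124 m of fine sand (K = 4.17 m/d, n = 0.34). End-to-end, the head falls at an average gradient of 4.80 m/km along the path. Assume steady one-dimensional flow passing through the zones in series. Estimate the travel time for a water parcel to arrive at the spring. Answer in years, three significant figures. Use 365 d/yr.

For zones in series the flux q is common to all zones; the equivalent conductivity is the harmonic (thickness-weighted) mean, K_eq = L_total / Σ(L_j/K_j).
Σ(L/K) = 239/138 + 44.9/25.5 + 124/4.17 = 1.732 + 1.761 + 29.74 = 33.23 d
K_eq = L_total / Σ(L/K) = 407.9 / 33.23 = 12.28 m/d
q = K_eq · i = 12.28 × 0.0048 = 0.05892 m/d (same in every zone)
Zone A: v = q/n = 0.05892/0.31 = 0.1901 m/d → t_A = 239/0.1901 = 1257 d
Zone B: v = q/n = 0.05892/0.33 = 0.1786 m/d → t_B = 44.9/0.1786 = 251.5 d
Zone C: v = q/n = 0.05892/0.34 = 0.1733 m/d → t_C = 124/0.1733 = 715.5 d
Total t = 1257 + 251.5 + 715.5 = 2224 d
   = 2224 / 365 = 6.09 yr

6.09 years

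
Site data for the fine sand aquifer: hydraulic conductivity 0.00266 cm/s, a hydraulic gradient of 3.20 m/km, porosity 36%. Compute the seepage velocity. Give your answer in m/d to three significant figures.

0.0204 m/d

K = 0.00266 cm/s × 864 = 2.298 m/d
Specific discharge q = 2.298 × 0.0032 = 0.007354 m/d
Seepage velocity v = q / n = 0.007354 / 0.36 = 0.02043 m/d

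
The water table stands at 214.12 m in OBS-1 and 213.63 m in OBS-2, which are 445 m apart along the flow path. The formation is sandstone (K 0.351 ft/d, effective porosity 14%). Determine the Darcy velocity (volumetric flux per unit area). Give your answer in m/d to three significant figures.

Hydraulic gradient i = (214.12 − 213.63) / 445 = 0.49 / 445 = 0.001101
K = 0.351 ft/d × 0.3048 = 0.1070 m/d
Darcy flux q = K·i = 0.1070 × 0.001101 = 1.178e-4 m/d

1.18e-4 m/d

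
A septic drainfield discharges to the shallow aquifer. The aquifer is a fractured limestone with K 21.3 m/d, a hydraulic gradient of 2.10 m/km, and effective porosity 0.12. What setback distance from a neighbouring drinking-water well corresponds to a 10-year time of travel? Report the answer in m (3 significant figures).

1360 m

q = Ki = 21.3 × 0.0021 = 0.04473 m/d
Average linear velocity = 0.04473 / 0.12 = 0.3728 m/d
T = 10 yr × 365 = 3650 d
L = v × T = 0.3728 × 3650 = 1361 m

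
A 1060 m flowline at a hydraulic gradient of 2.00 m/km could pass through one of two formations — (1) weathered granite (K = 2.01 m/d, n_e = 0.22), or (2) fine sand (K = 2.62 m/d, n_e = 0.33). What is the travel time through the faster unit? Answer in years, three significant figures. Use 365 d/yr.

159 years

Unit 1 (weathered granite): v = 2.01×0.0020/0.22 = 0.01827 m/d, t = 1060/0.01827 = 58010 d
Unit 2 (fine sand): v = 2.62×0.0020/0.33 = 0.01588 m/d, t = 1060/0.01588 = 66760 d
Faster: 58010 d / 365 = 159 yr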